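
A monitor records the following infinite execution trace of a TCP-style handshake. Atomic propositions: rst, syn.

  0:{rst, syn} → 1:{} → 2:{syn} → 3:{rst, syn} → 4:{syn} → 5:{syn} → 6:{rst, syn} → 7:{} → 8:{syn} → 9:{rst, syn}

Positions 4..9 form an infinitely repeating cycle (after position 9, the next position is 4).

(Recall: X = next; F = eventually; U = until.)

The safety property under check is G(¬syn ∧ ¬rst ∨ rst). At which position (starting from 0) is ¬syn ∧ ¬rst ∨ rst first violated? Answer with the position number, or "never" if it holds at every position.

2

Check ¬syn ∧ ¬rst ∨ rst at each position in order: 0 ✓, 1 ✓.
At position 2 the labels are {syn}, so ¬syn ∧ ¬rst ∨ rst is false there. This is the first violation.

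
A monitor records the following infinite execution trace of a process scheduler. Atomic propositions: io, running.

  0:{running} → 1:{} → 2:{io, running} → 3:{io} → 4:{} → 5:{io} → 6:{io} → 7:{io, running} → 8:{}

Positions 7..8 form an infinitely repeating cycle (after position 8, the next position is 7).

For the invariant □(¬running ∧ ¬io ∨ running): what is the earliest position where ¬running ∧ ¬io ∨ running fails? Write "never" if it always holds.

3

Check ¬running ∧ ¬io ∨ running at each position in order: 0 ✓, 1 ✓, 2 ✓.
At position 3 the labels are {io}, so ¬running ∧ ¬io ∨ running is false there. This is the first violation.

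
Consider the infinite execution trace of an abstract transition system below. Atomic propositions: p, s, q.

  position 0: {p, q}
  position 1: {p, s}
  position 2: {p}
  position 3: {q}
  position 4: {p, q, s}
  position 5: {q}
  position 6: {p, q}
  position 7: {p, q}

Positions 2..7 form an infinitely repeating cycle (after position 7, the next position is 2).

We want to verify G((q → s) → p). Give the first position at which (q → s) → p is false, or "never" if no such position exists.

(q → s) → p holds at every position 0..7, and those are all the positions the trace ever visits, so the invariant G((q → s) → p) is never violated.

never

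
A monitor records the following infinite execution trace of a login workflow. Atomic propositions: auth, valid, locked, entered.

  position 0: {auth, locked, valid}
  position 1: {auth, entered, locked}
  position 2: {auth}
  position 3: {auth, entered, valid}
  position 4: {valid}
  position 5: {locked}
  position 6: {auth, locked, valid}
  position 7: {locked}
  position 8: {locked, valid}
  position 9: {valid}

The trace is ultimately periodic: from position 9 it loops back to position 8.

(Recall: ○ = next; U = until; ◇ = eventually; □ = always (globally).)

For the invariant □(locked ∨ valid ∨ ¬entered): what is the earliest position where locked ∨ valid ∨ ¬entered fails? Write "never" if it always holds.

locked ∨ valid ∨ ¬entered holds at every position 0..9, and those are all the positions the trace ever visits, so the invariant □(locked ∨ valid ∨ ¬entered) is never violated.

never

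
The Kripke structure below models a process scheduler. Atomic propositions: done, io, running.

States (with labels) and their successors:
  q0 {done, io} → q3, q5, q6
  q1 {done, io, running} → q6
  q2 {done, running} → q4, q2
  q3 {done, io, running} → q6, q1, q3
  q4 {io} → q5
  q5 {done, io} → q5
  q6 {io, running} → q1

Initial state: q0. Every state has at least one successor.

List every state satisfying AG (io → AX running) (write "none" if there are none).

{q1, q3, q6}

States satisfying io → AX running: {q1, q2, q3, q6}.
States satisfying AG (io → AX running): {q1, q3, q6}.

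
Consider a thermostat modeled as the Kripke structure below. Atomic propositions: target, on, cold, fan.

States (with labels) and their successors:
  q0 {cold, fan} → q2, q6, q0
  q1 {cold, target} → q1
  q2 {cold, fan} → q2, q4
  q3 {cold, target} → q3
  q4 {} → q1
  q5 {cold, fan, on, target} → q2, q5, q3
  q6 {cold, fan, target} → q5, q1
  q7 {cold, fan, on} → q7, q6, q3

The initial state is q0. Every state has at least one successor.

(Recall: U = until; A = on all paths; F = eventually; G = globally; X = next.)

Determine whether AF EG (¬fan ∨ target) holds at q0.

No

States satisfying EG (¬fan ∨ target): {q1, q3, q4, q5, q6}.
States satisfying AF EG (¬fan ∨ target): {q1, q3, q4, q5, q6}.
There is a path from q0 along which EG (¬fan ∨ target) never holds.
q0 ∉ Sat(AF EG (¬fan ∨ target)).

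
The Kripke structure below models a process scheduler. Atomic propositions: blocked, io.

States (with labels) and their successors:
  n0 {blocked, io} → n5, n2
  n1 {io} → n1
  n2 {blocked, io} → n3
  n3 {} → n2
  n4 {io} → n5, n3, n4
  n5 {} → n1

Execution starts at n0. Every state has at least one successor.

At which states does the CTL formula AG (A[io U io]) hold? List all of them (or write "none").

{n1}

States satisfying A[io U io]: {n0, n1, n2, n4}.
States satisfying AG (A[io U io]): {n1}.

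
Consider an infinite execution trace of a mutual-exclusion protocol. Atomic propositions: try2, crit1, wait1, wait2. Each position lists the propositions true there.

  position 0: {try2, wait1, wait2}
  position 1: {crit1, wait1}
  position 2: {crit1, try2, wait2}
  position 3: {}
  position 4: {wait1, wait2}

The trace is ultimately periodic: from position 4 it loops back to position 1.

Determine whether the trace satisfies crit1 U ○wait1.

Walking from position 0: ○wait1 first holds at position 0, and crit1 holds at every earlier position along the way, so crit1 U ○wait1 holds.

Holds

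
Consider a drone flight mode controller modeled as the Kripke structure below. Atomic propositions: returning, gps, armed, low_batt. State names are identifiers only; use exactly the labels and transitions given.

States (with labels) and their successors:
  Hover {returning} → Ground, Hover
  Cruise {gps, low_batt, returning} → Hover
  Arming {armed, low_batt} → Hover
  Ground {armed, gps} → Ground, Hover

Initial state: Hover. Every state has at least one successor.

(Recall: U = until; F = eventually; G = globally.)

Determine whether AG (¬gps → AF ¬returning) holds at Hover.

States satisfying ¬gps → AF ¬returning: {Cruise, Arming, Ground}.
States satisfying AG (¬gps → AF ¬returning): ∅.
Hover is reachable from Hover and violates ¬gps → AF ¬returning, so AG fails at Hover.
Hover ∉ Sat(AG (¬gps → AF ¬returning)).

No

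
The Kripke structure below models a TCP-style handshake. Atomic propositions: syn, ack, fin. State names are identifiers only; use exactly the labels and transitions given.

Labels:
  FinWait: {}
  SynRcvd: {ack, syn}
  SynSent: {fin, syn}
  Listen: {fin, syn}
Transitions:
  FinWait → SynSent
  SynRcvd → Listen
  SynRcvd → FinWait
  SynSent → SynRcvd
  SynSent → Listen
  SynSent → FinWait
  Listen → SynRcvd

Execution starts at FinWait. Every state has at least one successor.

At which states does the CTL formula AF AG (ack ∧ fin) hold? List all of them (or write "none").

none

States satisfying AG (ack ∧ fin): ∅.
States satisfying AF AG (ack ∧ fin): ∅.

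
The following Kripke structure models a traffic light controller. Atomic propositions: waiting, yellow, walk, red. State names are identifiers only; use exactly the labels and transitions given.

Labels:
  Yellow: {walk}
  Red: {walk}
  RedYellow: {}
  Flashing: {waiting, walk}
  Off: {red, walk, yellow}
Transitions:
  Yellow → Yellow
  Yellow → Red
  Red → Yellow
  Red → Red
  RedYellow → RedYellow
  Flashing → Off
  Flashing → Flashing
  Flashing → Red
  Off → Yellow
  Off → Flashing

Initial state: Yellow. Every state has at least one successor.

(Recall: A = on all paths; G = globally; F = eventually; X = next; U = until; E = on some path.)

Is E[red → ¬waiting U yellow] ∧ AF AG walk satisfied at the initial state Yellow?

States satisfying red → ¬waiting: {Yellow, Red, RedYellow, Flashing, Off}.
States satisfying yellow: {Off}.
States satisfying E[red → ¬waiting U yellow]: {Flashing, Off}.
States satisfying AG walk: {Yellow, Red, Flashing, Off}.
States satisfying AF AG walk: {Yellow, Red, Flashing, Off}.
States satisfying E[red → ¬waiting U yellow] ∧ AF AG walk: {Flashing, Off}.
Yellow ∉ Sat(E[red → ¬waiting U yellow] ∧ AF AG walk).

Violated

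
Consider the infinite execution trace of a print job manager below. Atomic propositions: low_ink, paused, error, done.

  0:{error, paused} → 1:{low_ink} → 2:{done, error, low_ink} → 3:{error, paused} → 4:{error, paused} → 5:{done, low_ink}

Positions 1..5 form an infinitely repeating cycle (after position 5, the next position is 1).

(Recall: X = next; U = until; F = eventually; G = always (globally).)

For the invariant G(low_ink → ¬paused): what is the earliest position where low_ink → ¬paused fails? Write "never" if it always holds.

never

low_ink → ¬paused holds at every position 0..5, and those are all the positions the trace ever visits, so the invariant G(low_ink → ¬paused) is never violated.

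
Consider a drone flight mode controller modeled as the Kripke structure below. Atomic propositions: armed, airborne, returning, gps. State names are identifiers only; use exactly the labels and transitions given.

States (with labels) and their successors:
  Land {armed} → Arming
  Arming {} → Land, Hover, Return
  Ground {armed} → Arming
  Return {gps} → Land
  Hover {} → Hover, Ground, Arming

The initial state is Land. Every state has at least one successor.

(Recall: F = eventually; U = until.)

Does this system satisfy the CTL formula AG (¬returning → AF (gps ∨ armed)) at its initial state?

Does not hold

States satisfying ¬returning → AF (gps ∨ armed): {Land, Ground, Return}.
States satisfying AG (¬returning → AF (gps ∨ armed)): ∅.
Arming is reachable from Land and violates ¬returning → AF (gps ∨ armed), so AG fails at Land.
Land ∉ Sat(AG (¬returning → AF (gps ∨ armed))).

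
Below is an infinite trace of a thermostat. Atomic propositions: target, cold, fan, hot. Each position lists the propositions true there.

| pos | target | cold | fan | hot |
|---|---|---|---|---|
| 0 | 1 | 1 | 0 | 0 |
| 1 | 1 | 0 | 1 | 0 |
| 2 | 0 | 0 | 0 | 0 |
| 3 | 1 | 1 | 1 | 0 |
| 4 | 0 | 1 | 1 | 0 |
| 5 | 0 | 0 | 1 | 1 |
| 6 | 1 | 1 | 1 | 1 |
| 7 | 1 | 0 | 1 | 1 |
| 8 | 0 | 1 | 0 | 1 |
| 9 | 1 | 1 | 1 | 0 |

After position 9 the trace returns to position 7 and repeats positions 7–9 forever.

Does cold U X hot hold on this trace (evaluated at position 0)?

Walking from position 0: at position 1, X hot has not yet held and cold fails, so cold U X hot is false.

No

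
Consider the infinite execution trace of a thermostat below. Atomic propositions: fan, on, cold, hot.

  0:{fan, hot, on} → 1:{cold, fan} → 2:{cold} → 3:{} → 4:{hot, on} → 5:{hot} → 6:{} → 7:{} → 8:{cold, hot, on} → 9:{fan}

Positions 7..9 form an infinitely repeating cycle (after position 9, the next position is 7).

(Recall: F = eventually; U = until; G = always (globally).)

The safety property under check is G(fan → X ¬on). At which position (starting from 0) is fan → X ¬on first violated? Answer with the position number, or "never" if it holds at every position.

fan → X ¬on holds at every position 0..9, and those are all the positions the trace ever visits, so the invariant G(fan → X ¬on) is never violated.

never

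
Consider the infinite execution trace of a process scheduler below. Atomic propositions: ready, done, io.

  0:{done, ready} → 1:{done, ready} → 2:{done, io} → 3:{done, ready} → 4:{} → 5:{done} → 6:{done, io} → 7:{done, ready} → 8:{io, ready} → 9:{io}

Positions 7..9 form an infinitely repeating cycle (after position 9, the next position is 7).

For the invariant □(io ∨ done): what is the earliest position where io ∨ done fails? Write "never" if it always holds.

4

Check io ∨ done at each position in order: 0 ✓, 1 ✓, 2 ✓, 3 ✓.
At position 4 the labels are {}, so io ∨ done is false there. This is the first violation.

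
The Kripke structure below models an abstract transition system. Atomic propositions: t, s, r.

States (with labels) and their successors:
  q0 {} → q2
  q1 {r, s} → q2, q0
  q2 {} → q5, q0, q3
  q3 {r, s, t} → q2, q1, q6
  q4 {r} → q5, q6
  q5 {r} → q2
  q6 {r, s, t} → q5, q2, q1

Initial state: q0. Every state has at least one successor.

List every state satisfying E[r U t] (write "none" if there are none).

States satisfying r: {q1, q3, q4, q5, q6}.
States satisfying t: {q3, q6}.
States satisfying E[r U t]: {q3, q4, q6}.

{q3, q4, q6}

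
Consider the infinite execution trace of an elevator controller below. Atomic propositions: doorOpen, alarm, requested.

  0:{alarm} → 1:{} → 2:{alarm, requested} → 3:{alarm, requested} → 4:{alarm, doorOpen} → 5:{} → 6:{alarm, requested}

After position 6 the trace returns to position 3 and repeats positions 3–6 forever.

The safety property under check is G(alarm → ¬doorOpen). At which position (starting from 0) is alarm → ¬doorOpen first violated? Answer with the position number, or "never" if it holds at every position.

Check alarm → ¬doorOpen at each position in order: 0 ✓, 1 ✓, 2 ✓, 3 ✓.
At position 4 the labels are {alarm, doorOpen}, so alarm → ¬doorOpen is false there. This is the first violation.

4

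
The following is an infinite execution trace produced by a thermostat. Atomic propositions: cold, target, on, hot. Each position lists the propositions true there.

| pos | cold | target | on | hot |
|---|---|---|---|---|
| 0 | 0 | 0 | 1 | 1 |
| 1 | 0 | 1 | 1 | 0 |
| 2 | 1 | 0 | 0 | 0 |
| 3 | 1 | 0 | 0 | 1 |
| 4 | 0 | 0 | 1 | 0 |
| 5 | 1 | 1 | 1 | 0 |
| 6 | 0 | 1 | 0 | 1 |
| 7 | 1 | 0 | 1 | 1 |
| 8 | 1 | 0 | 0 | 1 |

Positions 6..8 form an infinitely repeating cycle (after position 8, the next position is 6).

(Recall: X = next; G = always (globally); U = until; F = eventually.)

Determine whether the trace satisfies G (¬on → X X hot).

¬on → X X hot must hold at every position from 0 onward. It fails at position 2, so G (¬on → X X hot) is false.
Positions where ¬on holds: 2, 3, 6, 8.
Check X X hot at each: 2→fails, 3→fails, 6→ok, 8→ok.

Violated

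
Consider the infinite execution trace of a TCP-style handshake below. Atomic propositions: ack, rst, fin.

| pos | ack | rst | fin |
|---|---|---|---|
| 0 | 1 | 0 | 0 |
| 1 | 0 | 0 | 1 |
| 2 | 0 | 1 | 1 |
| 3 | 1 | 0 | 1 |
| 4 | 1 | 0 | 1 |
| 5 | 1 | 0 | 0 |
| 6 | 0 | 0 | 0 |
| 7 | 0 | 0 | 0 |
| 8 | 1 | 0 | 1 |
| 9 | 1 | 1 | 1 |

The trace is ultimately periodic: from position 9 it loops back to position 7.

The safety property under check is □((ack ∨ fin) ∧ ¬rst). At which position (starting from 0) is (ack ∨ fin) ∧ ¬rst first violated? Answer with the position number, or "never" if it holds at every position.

Check (ack ∨ fin) ∧ ¬rst at each position in order: 0 ✓, 1 ✓.
At position 2 the labels are {fin, rst}, so (ack ∨ fin) ∧ ¬rst is false there. This is the first violation.

2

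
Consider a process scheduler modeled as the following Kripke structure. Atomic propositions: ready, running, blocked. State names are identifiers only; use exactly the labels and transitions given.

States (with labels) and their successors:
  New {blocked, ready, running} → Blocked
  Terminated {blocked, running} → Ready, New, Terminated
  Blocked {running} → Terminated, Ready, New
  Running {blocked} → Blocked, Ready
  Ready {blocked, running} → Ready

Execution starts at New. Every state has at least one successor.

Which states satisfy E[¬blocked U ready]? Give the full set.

{New, Blocked}

States satisfying ¬blocked: {Blocked}.
States satisfying ready: {New}.
States satisfying E[¬blocked U ready]: {New, Blocked}.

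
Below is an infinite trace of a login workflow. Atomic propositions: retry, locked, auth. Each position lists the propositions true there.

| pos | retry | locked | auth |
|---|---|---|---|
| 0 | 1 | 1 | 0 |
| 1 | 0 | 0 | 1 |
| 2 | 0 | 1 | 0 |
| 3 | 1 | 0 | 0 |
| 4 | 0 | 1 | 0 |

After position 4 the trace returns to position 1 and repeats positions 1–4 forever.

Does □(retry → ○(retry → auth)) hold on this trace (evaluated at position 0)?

retry → ○(retry → auth) holds at every position 0..4, and those are all positions ever visited, so □(retry → ○(retry → auth)) holds.
Positions where retry holds: 0, 3.
Check ○(retry → auth) at each: 0→ok, 3→ok.

Yes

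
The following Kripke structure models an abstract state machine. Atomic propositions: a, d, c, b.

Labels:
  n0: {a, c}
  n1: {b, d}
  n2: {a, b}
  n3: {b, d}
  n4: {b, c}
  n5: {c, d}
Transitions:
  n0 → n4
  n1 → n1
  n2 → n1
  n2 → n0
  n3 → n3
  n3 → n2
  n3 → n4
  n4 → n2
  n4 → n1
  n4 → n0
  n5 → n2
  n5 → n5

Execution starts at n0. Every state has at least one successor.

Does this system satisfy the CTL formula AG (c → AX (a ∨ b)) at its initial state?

Holds

States satisfying c → AX (a ∨ b): {n0, n1, n2, n3, n4}.
States satisfying AG (c → AX (a ∨ b)): {n0, n1, n2, n3, n4}.
Every state reachable from n0 satisfies c → AX (a ∨ b).
n0 ∈ Sat(AG (c → AX (a ∨ b))).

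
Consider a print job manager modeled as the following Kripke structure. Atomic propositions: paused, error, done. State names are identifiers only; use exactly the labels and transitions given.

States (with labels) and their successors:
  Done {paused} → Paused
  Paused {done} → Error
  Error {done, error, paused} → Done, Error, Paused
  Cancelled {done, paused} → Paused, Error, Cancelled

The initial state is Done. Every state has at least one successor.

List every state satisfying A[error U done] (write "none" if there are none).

{Paused, Error, Cancelled}

States satisfying error: {Error}.
States satisfying done: {Paused, Error, Cancelled}.
States satisfying A[error U done]: {Paused, Error, Cancelled}.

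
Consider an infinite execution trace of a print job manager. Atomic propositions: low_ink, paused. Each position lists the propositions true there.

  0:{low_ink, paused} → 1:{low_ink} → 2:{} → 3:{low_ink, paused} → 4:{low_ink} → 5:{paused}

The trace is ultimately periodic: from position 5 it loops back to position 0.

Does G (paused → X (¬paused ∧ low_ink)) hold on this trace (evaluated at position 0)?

paused → X (¬paused ∧ low_ink) must hold at every position from 0 onward. It fails at position 5, so G (paused → X (¬paused ∧ low_ink)) is false.
Positions where paused holds: 0, 3, 5.
Check X (¬paused ∧ low_ink) at each: 0→ok, 3→ok, 5→fails.

No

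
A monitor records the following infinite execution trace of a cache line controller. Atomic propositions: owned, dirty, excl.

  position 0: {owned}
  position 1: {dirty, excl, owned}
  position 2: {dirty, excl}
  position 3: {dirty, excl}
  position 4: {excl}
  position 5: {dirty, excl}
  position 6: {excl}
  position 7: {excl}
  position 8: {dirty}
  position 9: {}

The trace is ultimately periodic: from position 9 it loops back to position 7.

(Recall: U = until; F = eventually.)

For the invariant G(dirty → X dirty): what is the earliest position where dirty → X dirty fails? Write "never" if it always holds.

3

Check dirty → X dirty at each position in order: 0 ✓, 1 ✓, 2 ✓.
At position 3 the labels are {dirty, excl} and the next position 4 has {excl}, so dirty → X dirty is false there. This is the first violation.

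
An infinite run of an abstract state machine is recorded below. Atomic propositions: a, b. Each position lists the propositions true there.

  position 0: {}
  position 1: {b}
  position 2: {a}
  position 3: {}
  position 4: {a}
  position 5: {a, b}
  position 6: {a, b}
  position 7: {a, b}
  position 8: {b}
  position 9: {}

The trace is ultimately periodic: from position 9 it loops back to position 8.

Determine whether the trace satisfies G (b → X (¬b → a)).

b → X (¬b → a) must hold at every position from 0 onward. It fails at position 8, so G (b → X (¬b → a)) is false.
Positions where b holds: 1, 5, 6, 7, 8.
Check X (¬b → a) at each: 1→ok, 5→ok, 6→ok, 7→ok, 8→fails.

No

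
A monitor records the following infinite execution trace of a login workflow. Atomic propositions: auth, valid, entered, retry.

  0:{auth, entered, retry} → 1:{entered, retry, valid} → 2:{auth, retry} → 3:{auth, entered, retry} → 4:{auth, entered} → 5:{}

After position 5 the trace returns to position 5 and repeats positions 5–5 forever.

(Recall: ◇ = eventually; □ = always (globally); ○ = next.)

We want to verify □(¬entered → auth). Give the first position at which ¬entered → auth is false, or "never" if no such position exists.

5

Check ¬entered → auth at each position in order: 0 ✓, 1 ✓, 2 ✓, 3 ✓, 4 ✓.
At position 5 the labels are {}, so ¬entered → auth is false there. This is the first violation.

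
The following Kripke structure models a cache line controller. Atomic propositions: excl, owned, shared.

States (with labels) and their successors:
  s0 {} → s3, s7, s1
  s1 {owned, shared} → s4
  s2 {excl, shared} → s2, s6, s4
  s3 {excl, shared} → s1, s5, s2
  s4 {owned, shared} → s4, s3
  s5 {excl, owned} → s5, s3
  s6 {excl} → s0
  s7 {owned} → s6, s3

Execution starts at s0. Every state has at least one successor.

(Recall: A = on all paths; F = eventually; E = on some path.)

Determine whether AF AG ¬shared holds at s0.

States satisfying AG ¬shared: ∅.
States satisfying AF AG ¬shared: ∅.
There is a path from s0 along which AG ¬shared never holds.
s0 ∉ Sat(AF AG ¬shared).

Does not hold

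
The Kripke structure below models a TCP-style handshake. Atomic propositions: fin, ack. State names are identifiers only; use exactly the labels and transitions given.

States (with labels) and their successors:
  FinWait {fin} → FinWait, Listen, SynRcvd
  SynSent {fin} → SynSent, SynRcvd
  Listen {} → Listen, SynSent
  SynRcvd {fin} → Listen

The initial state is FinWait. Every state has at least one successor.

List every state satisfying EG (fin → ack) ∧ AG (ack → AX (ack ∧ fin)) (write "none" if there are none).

States satisfying fin → ack: {Listen}.
States satisfying EG (fin → ack): {Listen}.
States satisfying ack → AX (ack ∧ fin): {FinWait, SynSent, Listen, SynRcvd}.
States satisfying AG (ack → AX (ack ∧ fin)): {FinWait, SynSent, Listen, SynRcvd}.
States satisfying EG (fin → ack) ∧ AG (ack → AX (ack ∧ fin)): {Listen}.

{Listen}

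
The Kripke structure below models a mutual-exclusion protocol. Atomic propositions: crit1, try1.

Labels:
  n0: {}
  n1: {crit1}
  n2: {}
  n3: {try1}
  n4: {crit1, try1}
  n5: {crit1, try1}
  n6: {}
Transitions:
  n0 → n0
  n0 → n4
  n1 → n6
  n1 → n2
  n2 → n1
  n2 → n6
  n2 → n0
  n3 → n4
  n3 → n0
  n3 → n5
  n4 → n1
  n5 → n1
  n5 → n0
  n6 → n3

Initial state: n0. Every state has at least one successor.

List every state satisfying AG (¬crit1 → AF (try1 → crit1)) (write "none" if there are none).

{n0, n1, n2, n3, n4, n5, n6}

States satisfying ¬crit1 → AF (try1 → crit1): {n0, n1, n2, n3, n4, n5, n6}.
States satisfying AG (¬crit1 → AF (try1 → crit1)): {n0, n1, n2, n3, n4, n5, n6}.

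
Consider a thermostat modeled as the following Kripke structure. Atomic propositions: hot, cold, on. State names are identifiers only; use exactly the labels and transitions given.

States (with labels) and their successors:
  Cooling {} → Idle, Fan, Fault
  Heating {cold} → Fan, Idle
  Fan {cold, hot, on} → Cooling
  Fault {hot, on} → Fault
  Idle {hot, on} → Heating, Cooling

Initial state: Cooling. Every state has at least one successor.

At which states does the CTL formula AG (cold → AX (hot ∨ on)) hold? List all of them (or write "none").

States satisfying cold → AX (hot ∨ on): {Cooling, Heating, Fault, Idle}.
States satisfying AG (cold → AX (hot ∨ on)): {Fault}.

{Fault}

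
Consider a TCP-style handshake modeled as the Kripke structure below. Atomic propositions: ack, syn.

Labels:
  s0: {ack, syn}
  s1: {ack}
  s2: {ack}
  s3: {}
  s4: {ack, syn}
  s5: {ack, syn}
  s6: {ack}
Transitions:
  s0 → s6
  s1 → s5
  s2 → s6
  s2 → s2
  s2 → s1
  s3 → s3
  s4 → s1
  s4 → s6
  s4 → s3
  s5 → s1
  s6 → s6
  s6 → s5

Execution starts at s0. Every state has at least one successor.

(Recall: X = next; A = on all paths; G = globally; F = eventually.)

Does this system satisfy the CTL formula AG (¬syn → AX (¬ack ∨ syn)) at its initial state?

Violated

States satisfying ¬syn → AX (¬ack ∨ syn): {s0, s1, s3, s4, s5}.
States satisfying AG (¬syn → AX (¬ack ∨ syn)): {s1, s3, s5}.
s6 is reachable from s0 and violates ¬syn → AX (¬ack ∨ syn), so AG fails at s0.
s0 ∉ Sat(AG (¬syn → AX (¬ack ∨ syn))).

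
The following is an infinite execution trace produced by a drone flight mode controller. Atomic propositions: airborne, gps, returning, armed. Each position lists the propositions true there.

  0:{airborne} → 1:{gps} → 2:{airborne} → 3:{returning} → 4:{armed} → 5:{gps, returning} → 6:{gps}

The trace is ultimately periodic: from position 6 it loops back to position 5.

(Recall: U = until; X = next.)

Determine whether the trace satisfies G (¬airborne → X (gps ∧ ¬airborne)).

Violated

¬airborne → X (gps ∧ ¬airborne) must hold at every position from 0 onward. It fails at position 1, so G (¬airborne → X (gps ∧ ¬airborne)) is false.
Positions where ¬airborne holds: 1, 3, 4, 5, 6.
Check X (gps ∧ ¬airborne) at each: 1→fails, 3→fails, 4→ok, 5→ok, 6→ok.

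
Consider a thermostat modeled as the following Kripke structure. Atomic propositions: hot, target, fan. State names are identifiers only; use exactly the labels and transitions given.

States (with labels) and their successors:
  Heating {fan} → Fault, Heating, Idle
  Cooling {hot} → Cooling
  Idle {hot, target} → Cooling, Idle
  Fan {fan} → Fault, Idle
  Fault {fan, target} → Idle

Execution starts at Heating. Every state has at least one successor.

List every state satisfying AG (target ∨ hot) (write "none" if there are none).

States satisfying target ∨ hot: {Cooling, Idle, Fault}.
States satisfying AG (target ∨ hot): {Cooling, Idle, Fault}.

{Cooling, Idle, Fault}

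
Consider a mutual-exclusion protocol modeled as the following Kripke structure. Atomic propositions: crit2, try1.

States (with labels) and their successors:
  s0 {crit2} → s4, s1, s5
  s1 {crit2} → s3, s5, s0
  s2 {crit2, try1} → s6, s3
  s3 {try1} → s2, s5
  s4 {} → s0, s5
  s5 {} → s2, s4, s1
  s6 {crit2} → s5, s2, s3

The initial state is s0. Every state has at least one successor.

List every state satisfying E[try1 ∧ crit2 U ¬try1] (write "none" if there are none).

{s0, s1, s2, s4, s5, s6}

States satisfying try1 ∧ crit2: {s2}.
States satisfying ¬try1: {s0, s1, s4, s5, s6}.
States satisfying E[try1 ∧ crit2 U ¬try1]: {s0, s1, s2, s4, s5, s6}.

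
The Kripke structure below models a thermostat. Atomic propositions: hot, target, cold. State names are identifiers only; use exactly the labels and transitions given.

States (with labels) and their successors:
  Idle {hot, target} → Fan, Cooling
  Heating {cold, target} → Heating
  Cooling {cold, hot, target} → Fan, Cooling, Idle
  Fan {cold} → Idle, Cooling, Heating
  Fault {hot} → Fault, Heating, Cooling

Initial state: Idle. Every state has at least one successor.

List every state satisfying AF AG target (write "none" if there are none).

{Heating}

States satisfying AG target: {Heating}.
States satisfying AF AG target: {Heating}.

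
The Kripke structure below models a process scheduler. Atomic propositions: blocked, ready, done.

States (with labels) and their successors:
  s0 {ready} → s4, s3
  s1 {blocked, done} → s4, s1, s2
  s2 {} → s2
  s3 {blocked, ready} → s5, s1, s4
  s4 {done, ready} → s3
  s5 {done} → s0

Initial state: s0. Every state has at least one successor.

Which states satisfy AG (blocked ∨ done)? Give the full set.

none

States satisfying blocked ∨ done: {s1, s3, s4, s5}.
States satisfying AG (blocked ∨ done): ∅.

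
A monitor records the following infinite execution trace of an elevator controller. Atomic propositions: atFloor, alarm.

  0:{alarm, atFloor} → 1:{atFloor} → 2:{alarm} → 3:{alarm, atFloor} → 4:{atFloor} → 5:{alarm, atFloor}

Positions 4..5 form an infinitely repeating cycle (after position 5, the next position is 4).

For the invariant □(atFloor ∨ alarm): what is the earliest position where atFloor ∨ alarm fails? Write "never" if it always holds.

atFloor ∨ alarm holds at every position 0..5, and those are all the positions the trace ever visits, so the invariant □(atFloor ∨ alarm) is never violated.

never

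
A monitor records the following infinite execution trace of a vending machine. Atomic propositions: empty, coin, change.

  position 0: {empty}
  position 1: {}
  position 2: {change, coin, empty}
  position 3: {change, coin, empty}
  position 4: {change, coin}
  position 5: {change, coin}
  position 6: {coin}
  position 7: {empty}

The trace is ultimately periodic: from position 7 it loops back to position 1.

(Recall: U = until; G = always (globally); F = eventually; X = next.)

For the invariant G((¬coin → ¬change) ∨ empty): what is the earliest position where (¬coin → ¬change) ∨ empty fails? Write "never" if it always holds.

(¬coin → ¬change) ∨ empty holds at every position 0..7, and those are all the positions the trace ever visits, so the invariant G((¬coin → ¬change) ∨ empty) is never violated.

never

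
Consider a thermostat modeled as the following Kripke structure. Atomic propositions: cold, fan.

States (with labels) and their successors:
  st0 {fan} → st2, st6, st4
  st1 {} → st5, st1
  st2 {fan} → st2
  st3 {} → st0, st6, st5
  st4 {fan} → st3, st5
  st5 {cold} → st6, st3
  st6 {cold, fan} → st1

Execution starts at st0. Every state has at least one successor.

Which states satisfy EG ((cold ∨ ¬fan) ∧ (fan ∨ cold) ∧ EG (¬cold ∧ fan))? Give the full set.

none

States satisfying (cold ∨ ¬fan) ∧ (fan ∨ cold) ∧ EG (¬cold ∧ fan): ∅.
States satisfying EG ((cold ∨ ¬fan) ∧ (fan ∨ cold) ∧ EG (¬cold ∧ fan)): ∅.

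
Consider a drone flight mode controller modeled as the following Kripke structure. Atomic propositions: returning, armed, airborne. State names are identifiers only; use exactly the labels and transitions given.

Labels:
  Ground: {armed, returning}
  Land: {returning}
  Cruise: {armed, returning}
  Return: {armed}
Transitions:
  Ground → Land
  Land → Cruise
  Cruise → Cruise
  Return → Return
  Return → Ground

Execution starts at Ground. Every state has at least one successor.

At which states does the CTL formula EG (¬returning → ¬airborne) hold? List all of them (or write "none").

States satisfying ¬returning → ¬airborne: {Ground, Land, Cruise, Return}.
States satisfying EG (¬returning → ¬airborne): {Ground, Land, Cruise, Return}.

{Ground, Land, Cruise, Return}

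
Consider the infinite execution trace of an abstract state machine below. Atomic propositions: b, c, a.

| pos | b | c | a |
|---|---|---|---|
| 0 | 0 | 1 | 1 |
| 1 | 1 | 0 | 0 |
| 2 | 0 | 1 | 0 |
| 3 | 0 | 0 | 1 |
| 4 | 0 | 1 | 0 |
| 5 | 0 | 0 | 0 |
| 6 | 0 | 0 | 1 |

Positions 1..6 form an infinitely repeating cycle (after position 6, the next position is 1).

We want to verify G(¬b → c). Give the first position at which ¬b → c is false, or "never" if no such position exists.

3

Check ¬b → c at each position in order: 0 ✓, 1 ✓, 2 ✓.
At position 3 the labels are {a}, so ¬b → c is false there. This is the first violation.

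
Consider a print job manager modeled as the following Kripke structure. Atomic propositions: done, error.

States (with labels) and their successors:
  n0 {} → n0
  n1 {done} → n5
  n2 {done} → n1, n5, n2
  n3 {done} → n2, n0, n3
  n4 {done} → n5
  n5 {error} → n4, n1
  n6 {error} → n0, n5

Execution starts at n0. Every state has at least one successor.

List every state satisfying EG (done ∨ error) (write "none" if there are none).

{n1, n2, n3, n4, n5, n6}

States satisfying done ∨ error: {n1, n2, n3, n4, n5, n6}.
States satisfying EG (done ∨ error): {n1, n2, n3, n4, n5, n6}.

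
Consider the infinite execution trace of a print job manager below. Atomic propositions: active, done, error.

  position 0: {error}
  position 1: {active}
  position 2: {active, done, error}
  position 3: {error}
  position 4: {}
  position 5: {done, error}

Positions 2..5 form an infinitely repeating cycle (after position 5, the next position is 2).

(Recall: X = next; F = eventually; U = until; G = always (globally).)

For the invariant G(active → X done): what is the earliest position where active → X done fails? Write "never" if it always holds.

2

Check active → X done at each position in order: 0 ✓, 1 ✓.
At position 2 the labels are {active, done, error} and the next position 3 has {error}, so active → X done is false there. This is the first violation.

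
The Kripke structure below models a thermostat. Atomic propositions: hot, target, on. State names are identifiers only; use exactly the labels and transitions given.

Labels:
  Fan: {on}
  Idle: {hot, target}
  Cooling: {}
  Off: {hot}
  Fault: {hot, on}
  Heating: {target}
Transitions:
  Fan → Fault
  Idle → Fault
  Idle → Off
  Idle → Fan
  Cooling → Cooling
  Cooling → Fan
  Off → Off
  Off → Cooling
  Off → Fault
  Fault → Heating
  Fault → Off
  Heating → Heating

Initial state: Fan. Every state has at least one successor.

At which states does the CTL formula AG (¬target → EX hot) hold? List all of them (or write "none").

{Heating}

States satisfying ¬target → EX hot: {Fan, Idle, Off, Fault, Heating}.
States satisfying AG (¬target → EX hot): {Heating}.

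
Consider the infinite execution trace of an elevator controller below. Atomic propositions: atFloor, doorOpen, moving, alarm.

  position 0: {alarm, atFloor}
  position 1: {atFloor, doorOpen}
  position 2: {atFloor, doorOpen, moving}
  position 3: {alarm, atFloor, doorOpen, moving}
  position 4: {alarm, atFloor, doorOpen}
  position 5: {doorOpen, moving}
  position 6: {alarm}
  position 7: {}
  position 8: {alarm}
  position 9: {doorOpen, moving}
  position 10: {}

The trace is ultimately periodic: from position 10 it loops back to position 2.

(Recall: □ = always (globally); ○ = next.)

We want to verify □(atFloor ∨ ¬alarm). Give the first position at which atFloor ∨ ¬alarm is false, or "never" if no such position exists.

Check atFloor ∨ ¬alarm at each position in order: 0 ✓, 1 ✓, 2 ✓, 3 ✓, 4 ✓, 5 ✓.
At position 6 the labels are {alarm}, so atFloor ∨ ¬alarm is false there. This is the first violation.

6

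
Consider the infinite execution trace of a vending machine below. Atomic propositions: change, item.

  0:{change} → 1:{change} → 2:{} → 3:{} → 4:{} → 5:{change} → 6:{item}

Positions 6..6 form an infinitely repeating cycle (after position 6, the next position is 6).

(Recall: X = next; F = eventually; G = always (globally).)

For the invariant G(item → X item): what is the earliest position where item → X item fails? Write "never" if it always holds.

item → X item holds at every position 0..6, and those are all the positions the trace ever visits, so the invariant G(item → X item) is never violated.

never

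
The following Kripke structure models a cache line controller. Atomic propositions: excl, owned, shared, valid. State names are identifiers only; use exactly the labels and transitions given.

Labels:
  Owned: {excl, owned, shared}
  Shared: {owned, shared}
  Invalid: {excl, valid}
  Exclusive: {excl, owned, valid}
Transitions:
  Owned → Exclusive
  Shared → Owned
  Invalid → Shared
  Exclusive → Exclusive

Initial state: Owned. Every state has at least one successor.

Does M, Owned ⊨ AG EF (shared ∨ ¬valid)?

States satisfying EF (shared ∨ ¬valid): {Owned, Shared, Invalid}.
States satisfying AG EF (shared ∨ ¬valid): ∅.
Exclusive is reachable from Owned and violates EF (shared ∨ ¬valid), so AG fails at Owned.
Owned ∉ Sat(AG EF (shared ∨ ¬valid)).

No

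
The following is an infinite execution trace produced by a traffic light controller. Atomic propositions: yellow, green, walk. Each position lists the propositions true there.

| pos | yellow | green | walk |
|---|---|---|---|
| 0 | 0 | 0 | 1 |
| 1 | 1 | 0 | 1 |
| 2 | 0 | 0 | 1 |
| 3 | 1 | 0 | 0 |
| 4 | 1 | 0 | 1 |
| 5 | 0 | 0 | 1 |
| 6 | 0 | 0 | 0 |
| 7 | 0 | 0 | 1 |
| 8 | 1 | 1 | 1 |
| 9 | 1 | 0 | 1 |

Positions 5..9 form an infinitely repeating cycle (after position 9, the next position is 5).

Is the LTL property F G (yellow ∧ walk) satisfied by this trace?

Does not hold

G (yellow ∧ walk) is false at every position 0..9, so it never becomes true and F G (yellow ∧ walk) fails.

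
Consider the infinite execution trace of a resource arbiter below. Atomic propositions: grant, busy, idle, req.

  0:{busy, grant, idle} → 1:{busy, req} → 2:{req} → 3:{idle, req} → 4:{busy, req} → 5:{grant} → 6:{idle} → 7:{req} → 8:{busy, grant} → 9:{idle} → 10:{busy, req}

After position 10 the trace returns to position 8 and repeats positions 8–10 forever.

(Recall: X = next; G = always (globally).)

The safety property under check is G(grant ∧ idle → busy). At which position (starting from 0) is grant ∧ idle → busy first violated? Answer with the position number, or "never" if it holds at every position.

never

grant ∧ idle → busy holds at every position 0..10, and those are all the positions the trace ever visits, so the invariant G(grant ∧ idle → busy) is never violated.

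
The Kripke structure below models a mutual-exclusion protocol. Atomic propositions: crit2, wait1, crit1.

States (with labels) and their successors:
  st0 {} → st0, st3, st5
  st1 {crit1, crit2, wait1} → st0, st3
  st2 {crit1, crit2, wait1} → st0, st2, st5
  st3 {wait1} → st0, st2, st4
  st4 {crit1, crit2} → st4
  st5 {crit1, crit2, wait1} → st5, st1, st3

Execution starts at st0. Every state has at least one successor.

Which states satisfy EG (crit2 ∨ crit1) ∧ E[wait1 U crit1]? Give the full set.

States satisfying crit2 ∨ crit1: {st1, st2, st4, st5}.
States satisfying EG (crit2 ∨ crit1): {st2, st4, st5}.
States satisfying wait1: {st1, st2, st3, st5}.
States satisfying crit1: {st1, st2, st4, st5}.
States satisfying E[wait1 U crit1]: {st1, st2, st3, st4, st5}.
States satisfying EG (crit2 ∨ crit1) ∧ E[wait1 U crit1]: {st2, st4, st5}.

{st2, st4, st5}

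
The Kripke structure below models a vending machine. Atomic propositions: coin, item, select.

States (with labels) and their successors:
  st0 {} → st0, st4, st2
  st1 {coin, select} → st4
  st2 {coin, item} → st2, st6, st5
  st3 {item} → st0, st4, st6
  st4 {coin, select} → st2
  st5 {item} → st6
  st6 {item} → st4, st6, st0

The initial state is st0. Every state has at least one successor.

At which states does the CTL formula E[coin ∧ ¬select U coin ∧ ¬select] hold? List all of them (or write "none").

States satisfying coin ∧ ¬select: {st2}.
States satisfying E[coin ∧ ¬select U coin ∧ ¬select]: {st2}.

{st2}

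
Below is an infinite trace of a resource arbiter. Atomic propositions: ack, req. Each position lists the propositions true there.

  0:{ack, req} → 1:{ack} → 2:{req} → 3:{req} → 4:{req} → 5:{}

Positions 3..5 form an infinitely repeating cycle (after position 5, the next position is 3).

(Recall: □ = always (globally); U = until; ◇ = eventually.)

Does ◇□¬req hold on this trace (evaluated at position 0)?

Does not hold

□¬req is false at every position 0..5, so it never becomes true and ◇□¬req fails.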